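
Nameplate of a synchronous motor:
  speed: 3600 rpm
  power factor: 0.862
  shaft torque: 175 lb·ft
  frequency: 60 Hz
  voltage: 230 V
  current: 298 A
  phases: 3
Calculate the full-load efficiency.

87.4 %

τ = 175 lb·ft × 1.356 = 237.3 N·m
ω = 2π × 3600/60 = 377 rad/s; P_out = τω = 237.3 × 377 = 89462 W
P_in = √3·V_L·I_L·cosφ = 1.732 × 230 × 298 × 0.862 = 102329 W
η = P_out / P_in = 89462 / 102329 = 0.874 = 87.4%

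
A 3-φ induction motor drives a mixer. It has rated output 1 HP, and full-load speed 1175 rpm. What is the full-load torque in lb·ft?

4.47 lb·ft

P_out = 1 × 746 = 746 W
ω = 2π × 1175/60 = 123 rad/s
τ = P_out/ω = 746/123 = 6.065 N·m
In lb·ft: 6.065/1.356 = 4.47 lb·ft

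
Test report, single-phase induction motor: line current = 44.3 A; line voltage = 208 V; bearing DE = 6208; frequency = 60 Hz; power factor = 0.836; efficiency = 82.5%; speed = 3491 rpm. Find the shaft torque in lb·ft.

P_in = V·I·cosφ = 208 × 44.3 × 0.836 = 7703 W
P_out = η·P_in = 0.825 × 7703 = 6355 W
n = 3491 rpm
ω = 2π×3491/60 = 365.6 rad/s
τ = P_out/ω = 6355/365.6 = 17.38 N·m
In lb·ft: 17.38/1.356 = 12.8 lb·ft

12.8 lb·ft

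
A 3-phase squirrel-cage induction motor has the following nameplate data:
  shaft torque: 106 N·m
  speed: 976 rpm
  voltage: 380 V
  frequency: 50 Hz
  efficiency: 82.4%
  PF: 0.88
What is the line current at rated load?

22.7 A

ω = 2π×976/60 = 102.2 rad/s; P_out = τω = 106 × 102.2 = 10833 W
P_in = P_out / η = 10833 / 0.824 = 13147 W
I_L = P_in / (√3·V_L·cosφ) = 13147 / (1.732 × 380 × 0.88) = 22.7 A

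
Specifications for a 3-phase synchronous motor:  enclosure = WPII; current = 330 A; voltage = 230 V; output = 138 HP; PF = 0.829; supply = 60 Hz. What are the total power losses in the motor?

6030 W

P_in = √3·V·I·cosφ = 1.732×230×330×0.829 = 108979 W
P_out = 138×746 = 102948 W
Losses = P_in − P_out = 108979 − 102948 = 6031 W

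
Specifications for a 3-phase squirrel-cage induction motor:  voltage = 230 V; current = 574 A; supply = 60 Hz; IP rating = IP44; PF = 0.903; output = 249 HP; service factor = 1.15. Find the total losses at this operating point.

P_in = √3·V·I·cosφ = 1.732×230×574×0.903 = 206479 W
P_out = 249×746 = 185754 W
Losses = P_in − P_out = 206479 − 185754 = 20725 W

20.7 kW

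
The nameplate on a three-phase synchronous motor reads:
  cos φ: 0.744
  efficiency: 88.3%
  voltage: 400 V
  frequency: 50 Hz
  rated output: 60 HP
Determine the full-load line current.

98.3 A

P_out = 60 × 746 = 44760 W
P_in = P_out / η = 44760 / 0.883 = 50691 W
I_L = P_in / (√3·V_L·cosφ) = 50691 / (1.732 × 400 × 0.744) = 98.3 A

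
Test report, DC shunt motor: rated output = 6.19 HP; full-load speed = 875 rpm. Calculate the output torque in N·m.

P_out = 6.19 × 746 = 4618 W
ω = 2π × 875/60 = 91.63 rad/s
τ = P_out/ω = 4618/91.63 = 50.4 N·m

50.4 N·m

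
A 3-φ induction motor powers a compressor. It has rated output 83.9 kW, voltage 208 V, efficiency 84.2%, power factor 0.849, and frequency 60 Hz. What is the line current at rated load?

P_out = 83.9 kW = 83900 W
P_in = P_out / η = 83900 / 0.842 = 99644 W
I_L = P_in / (√3·V_L·cosφ) = 99644 / (1.732 × 208 × 0.849) = 326 A

326 A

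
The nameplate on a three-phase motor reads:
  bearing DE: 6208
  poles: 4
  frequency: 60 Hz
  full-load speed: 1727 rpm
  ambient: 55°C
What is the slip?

4.1 %

n_s = 120f/p = 120×60/4 = 1800 rpm
s = (n_s − n)/n_s = (1800 − 1727)/1800 = 0.0406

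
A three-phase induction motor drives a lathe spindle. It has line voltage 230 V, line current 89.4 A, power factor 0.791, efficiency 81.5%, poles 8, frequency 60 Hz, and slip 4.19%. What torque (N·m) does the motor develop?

254 N·m

P_in = √3·V·I·cosφ = 1.732 × 230 × 89.4 × 0.791 = 28170 W
P_out = η·P_in = 0.815 × 28170 = 22959 W
n_s = 120×60/8 = 900 rpm; n = 900×(1−0.0419) = 862 rpm
ω = 2π×862/60 = 90.27 rad/s
τ = P_out/ω = 22959/90.27 = 254 N·m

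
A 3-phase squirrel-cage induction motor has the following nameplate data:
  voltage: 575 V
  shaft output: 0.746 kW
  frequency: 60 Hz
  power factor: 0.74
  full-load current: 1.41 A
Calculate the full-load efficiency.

71.8 %

P_out = 0.746 kW = 746 W
P_in = √3·V_L·I_L·cosφ = 1.732 × 575 × 1.41 × 0.74 = 1039 W
η = P_out / P_in = 746 / 1039 = 0.718 = 71.8%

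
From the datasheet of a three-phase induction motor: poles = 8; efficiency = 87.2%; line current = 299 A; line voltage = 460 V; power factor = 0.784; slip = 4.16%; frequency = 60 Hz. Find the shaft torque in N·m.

1800 N·m

P_in = √3·V·I·cosφ = 1.732 × 460 × 299 × 0.784 = 186764 W
P_out = η·P_in = 0.872 × 186764 = 162858 W
n_s = 120×60/8 = 900 rpm; n = 900×(1−0.0416) = 863 rpm
ω = 2π×863/60 = 90.37 rad/s
τ = P_out/ω = 162858/90.37 = 1800 N·m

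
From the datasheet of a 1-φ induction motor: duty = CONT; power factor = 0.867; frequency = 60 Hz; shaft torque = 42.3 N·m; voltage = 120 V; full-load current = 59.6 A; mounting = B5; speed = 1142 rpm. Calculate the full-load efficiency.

ω = 2π × 1142/60 = 119.6 rad/s; P_out = τω = 42.3 × 119.6 = 5059 W
P_in = V·I·cosφ = 120 × 59.6 × 0.867 = 6201 W
η = P_out / P_in = 5059 / 6201 = 0.816 = 81.6%

81.6 %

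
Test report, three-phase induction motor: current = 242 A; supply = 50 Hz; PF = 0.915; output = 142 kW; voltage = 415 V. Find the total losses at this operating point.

P_in = √3·V·I·cosφ = 1.732×415×242×0.915 = 159159 W
P_out = 142000 W
Losses = P_in − P_out = 159159 − 142000 = 17159 W

17.2 kW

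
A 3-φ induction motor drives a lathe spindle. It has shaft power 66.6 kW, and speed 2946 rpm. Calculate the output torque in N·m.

216 N·m

ω = 2π × 2946/60 = 308.5 rad/s
τ = P/ω = 66600/308.5 = 216 N·m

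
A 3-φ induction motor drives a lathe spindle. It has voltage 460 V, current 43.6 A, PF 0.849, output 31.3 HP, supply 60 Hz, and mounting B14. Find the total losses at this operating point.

P_in = √3·V·I·cosφ = 1.732×460×43.6×0.849 = 29492 W
P_out = 31.3×746 = 23350 W
Losses = P_in − P_out = 29492 − 23350 = 6142 W

6140 W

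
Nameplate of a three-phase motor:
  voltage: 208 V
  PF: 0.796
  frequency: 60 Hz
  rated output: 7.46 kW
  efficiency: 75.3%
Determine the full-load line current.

P_out = 7.46 kW = 7460 W
P_in = P_out / η = 7460 / 0.753 = 9907 W
I_L = P_in / (√3·V_L·cosφ) = 9907 / (1.732 × 208 × 0.796) = 34.5 A

34.5 A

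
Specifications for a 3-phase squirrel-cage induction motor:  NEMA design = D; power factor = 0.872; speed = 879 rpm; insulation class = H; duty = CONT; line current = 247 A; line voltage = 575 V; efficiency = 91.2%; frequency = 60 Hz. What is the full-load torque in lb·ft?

P_in = √3·V·I·cosφ = 1.732 × 575 × 247 × 0.872 = 214501 W
P_out = η·P_in = 0.912 × 214501 = 195625 W
n = 879 rpm
ω = 2π×879/60 = 92.05 rad/s
τ = P_out/ω = 195625/92.05 = 2125 N·m
In lb·ft: 2125/1.356 = 1570 lb·ft

1570 lb·ft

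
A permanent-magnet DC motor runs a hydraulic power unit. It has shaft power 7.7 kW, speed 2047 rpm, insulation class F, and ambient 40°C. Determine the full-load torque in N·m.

35.9 N·m

ω = 2π × 2047/60 = 214.4 rad/s
τ = P/ω = 7700/214.4 = 35.9 N·m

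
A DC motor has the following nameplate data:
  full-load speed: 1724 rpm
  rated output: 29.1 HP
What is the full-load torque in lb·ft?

P_out = 29.1 × 746 = 21709 W
ω = 2π × 1724/60 = 180.5 rad/s
τ = P_out/ω = 21709/180.5 = 120.3 N·m
In lb·ft: 120.3/1.356 = 88.7 lb·ft

88.7 lb·ft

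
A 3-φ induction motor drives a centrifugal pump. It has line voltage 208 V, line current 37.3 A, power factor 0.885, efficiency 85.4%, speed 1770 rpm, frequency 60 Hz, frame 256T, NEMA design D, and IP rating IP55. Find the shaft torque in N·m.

54.8 N·m

P_in = √3·V·I·cosφ = 1.732 × 208 × 37.3 × 0.885 = 11892 W
P_out = η·P_in = 0.854 × 11892 = 10156 W
n = 1770 rpm
ω = 2π×1770/60 = 185.4 rad/s
τ = P_out/ω = 10156/185.4 = 54.8 N·m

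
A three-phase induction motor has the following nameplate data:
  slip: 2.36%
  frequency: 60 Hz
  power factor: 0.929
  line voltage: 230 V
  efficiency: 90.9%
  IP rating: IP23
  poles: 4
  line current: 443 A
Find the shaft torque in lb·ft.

P_in = √3·V·I·cosφ = 1.732 × 230 × 443 × 0.929 = 163944 W
P_out = η·P_in = 0.909 × 163944 = 149025 W
n_s = 120×60/4 = 1800 rpm; n = 1800×(1−0.0236) = 1758 rpm
ω = 2π×1758/60 = 184.1 rad/s
τ = P_out/ω = 149025/184.1 = 809.5 N·m
In lb·ft: 809.5/1.356 = 597 lb·ft

597 lb·ft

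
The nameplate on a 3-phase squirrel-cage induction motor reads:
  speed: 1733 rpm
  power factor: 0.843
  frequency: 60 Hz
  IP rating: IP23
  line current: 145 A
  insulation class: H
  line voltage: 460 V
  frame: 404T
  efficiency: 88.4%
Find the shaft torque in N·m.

474 N·m

P_in = √3·V·I·cosφ = 1.732 × 460 × 145 × 0.843 = 97387 W
P_out = η·P_in = 0.884 × 97387 = 86090 W
n = 1733 rpm
ω = 2π×1733/60 = 181.5 rad/s
τ = P_out/ω = 86090/181.5 = 474 N·m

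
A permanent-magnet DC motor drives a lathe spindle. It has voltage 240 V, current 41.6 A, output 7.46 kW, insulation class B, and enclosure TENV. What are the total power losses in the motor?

2.52 kW

P_in = V·I = 240×41.6 = 9984 W
P_out = 7460 W
Losses = P_in − P_out = 9984 − 7460 = 2524 W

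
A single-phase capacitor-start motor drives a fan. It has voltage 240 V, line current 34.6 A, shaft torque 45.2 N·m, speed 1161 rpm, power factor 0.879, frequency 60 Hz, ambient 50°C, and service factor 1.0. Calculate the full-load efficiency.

75.3 %

ω = 2π × 1161/60 = 121.6 rad/s; P_out = τω = 45.2 × 121.6 = 5496 W
P_in = V·I·cosφ = 240 × 34.6 × 0.879 = 7299 W
η = P_out / P_in = 5496 / 7299 = 0.753 = 75.3%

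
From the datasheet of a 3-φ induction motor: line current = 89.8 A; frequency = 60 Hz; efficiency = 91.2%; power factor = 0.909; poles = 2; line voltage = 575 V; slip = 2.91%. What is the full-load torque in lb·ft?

149 lb·ft

P_in = √3·V·I·cosφ = 1.732 × 575 × 89.8 × 0.909 = 81294 W
P_out = η·P_in = 0.912 × 81294 = 74140 W
n_s = 120×60/2 = 3600 rpm; n = 3600×(1−0.0291) = 3495 rpm
ω = 2π×3495/60 = 366 rad/s
τ = P_out/ω = 74140/366 = 202.6 N·m
In lb·ft: 202.6/1.356 = 149 lb·ft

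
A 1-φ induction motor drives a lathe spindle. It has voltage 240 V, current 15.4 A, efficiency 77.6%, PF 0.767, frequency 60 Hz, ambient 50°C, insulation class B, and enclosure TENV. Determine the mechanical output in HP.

P_in = V·I·cosφ = 240 × 15.4 × 0.767 = 2835 W
P_out = η·P_in = 0.776 × 2835 = 2200 W
= 2200/746 = 2.95 HP

2.95 HP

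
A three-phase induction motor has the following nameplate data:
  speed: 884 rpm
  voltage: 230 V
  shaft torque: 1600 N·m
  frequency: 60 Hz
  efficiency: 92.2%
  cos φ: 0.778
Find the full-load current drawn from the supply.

518 A

ω = 2π×884/60 = 92.57 rad/s; P_out = τω = 1600 × 92.57 = 148112 W
P_in = P_out / η = 148112 / 0.922 = 160642 W
I_L = P_in / (√3·V_L·cosφ) = 160642 / (1.732 × 230 × 0.778) = 518 A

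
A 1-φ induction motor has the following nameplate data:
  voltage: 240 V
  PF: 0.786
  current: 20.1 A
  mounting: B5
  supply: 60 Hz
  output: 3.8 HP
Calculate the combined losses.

P_in = V·I·cosφ = 240×20.1×0.786 = 3792 W
P_out = 3.8×746 = 2835 W
Losses = P_in − P_out = 3792 − 2835 = 957 W

957 W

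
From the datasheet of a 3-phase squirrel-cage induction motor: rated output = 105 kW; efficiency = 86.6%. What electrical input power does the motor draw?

121 kW

P_out = 105000 W
P_in = P_out/η = 105000/0.866 = 121247 W = 121 kW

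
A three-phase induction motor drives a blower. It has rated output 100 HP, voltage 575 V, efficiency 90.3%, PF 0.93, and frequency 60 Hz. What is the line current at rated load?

89.2 A

P_out = 100 × 746 = 74600 W
P_in = P_out / η = 74600 / 0.903 = 82614 W
I_L = P_in / (√3·V_L·cosφ) = 82614 / (1.732 × 575 × 0.93) = 89.2 A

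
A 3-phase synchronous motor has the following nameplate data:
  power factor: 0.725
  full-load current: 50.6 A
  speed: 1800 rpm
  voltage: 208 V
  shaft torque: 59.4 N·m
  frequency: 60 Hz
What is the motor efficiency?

ω = 2π × 1800/60 = 188.5 rad/s; P_out = τω = 59.4 × 188.5 = 11197 W
P_in = √3·V_L·I_L·cosφ = 1.732 × 208 × 50.6 × 0.725 = 13216 W
η = P_out / P_in = 11197 / 13216 = 0.847 = 84.7%

84.7 %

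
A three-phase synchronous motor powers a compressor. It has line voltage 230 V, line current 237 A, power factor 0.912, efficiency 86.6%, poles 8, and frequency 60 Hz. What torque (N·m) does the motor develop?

791 N·m

P_in = √3·V·I·cosφ = 1.732 × 230 × 237 × 0.912 = 86103 W
P_out = η·P_in = 0.866 × 86103 = 74565 W
n = n_s = 120×60/8 = 900 rpm (synchronous)
ω = 2π×900/60 = 94.25 rad/s
τ = P_out/ω = 74565/94.25 = 791 N·m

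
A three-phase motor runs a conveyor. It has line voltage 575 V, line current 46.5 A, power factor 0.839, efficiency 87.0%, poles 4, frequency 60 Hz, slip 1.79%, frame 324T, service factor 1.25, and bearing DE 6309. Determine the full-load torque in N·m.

P_in = √3·V·I·cosφ = 1.732 × 575 × 46.5 × 0.839 = 38854 W
P_out = η·P_in = 0.87 × 38854 = 33803 W
n_s = 120×60/4 = 1800 rpm; n = 1800×(1−0.0179) = 1768 rpm
ω = 2π×1768/60 = 185.1 rad/s
τ = P_out/ω = 33803/185.1 = 183 N·m

183 N·m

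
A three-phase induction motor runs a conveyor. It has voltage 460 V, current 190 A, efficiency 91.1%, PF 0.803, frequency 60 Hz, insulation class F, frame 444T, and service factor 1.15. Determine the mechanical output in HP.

P_in = √3·V·I·cosφ = 1.732 × 460 × 190 × 0.803 = 121556 W
P_out = η·P_in = 0.911 × 121556 = 110738 W
= 110738/746 = 148 HP

148 HP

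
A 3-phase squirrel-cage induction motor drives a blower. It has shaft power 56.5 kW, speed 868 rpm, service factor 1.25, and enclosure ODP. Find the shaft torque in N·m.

622 N·m

ω = 2π × 868/60 = 90.9 rad/s
τ = P/ω = 56500/90.9 = 622 N·m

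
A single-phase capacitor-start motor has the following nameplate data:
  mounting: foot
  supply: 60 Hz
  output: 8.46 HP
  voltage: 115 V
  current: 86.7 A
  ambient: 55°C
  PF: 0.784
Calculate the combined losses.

1510 W

P_in = V·I·cosφ = 115×86.7×0.784 = 7817 W
P_out = 8.46×746 = 6311 W
Losses = P_in − P_out = 7817 − 6311 = 1506 W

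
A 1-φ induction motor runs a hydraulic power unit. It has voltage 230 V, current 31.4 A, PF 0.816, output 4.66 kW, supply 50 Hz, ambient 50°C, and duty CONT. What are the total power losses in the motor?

1.23 kW

P_in = V·I·cosφ = 230×31.4×0.816 = 5893 W
P_out = 4660 W
Losses = P_in − P_out = 5893 − 4660 = 1233 W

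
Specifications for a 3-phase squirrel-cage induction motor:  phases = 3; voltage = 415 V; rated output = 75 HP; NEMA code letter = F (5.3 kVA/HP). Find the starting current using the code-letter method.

S_LR = 5.3 × 75 = 397.5 kVA
I_LR = S_LR/(√3·V_L) = 397500/(1.732×415) = 553 A

553 A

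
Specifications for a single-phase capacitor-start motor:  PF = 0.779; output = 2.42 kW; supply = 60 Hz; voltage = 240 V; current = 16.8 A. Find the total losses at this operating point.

P_in = V·I·cosφ = 240×16.8×0.779 = 3141 W
P_out = 2420 W
Losses = P_in − P_out = 3141 − 2420 = 721 W

721 W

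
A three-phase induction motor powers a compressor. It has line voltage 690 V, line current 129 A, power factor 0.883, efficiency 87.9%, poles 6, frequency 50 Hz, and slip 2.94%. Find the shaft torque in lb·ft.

868 lb·ft

P_in = √3·V·I·cosφ = 1.732 × 690 × 129 × 0.883 = 136128 W
P_out = η·P_in = 0.879 × 136128 = 119657 W
n_s = 120×50/6 = 1000 rpm; n = 1000×(1−0.0294) = 971 rpm
ω = 2π×971/60 = 101.7 rad/s
τ = P_out/ω = 119657/101.7 = 1177 N·m
In lb·ft: 1177/1.356 = 868 lb·ft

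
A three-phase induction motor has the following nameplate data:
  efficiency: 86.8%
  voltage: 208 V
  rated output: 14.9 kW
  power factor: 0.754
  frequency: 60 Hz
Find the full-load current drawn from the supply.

P_out = 14.9 kW = 14900 W
P_in = P_out / η = 14900 / 0.868 = 17166 W
I_L = P_in / (√3·V_L·cosφ) = 17166 / (1.732 × 208 × 0.754) = 63.2 A

63.2 A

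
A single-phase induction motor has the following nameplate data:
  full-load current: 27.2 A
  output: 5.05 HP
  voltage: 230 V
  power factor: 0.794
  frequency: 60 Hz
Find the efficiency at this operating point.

75.8 %

P_out = 5.05 × 746 = 3767 W
P_in = V·I·cosφ = 230 × 27.2 × 0.794 = 4967 W
η = P_out / P_in = 3767 / 4967 = 0.758 = 75.8%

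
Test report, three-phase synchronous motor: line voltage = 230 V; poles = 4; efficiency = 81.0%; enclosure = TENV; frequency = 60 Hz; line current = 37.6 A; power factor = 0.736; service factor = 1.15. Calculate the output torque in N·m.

47.4 N·m

P_in = √3·V·I·cosφ = 1.732 × 230 × 37.6 × 0.736 = 11024 W
P_out = η·P_in = 0.81 × 11024 = 8929 W
n = n_s = 120×60/4 = 1800 rpm (synchronous)
ω = 2π×1800/60 = 188.5 rad/s
τ = P_out/ω = 8929/188.5 = 47.4 N·m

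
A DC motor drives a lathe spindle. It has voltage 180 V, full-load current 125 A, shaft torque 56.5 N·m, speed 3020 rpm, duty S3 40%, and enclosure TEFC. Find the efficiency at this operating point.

ω = 2π × 3020/60 = 316.3 rad/s; P_out = τω = 56.5 × 316.3 = 17871 W
P_in = V·I = 180 × 125 = 22500 W
η = P_out / P_in = 17871 / 22500 = 0.794 = 79.4%

79.4 %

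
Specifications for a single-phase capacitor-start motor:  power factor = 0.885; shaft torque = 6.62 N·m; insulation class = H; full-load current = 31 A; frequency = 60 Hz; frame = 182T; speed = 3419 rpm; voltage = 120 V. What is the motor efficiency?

72.0 %

ω = 2π × 3419/60 = 358 rad/s; P_out = τω = 6.62 × 358 = 2370 W
P_in = V·I·cosφ = 120 × 31 × 0.885 = 3292 W
η = P_out / P_in = 2370 / 3292 = 0.720 = 72.0%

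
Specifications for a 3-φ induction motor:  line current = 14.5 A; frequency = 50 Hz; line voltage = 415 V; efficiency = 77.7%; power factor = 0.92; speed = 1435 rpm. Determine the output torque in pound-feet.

36.6 lb·ft

P_in = √3·V·I·cosφ = 1.732 × 415 × 14.5 × 0.92 = 9589 W
P_out = η·P_in = 0.777 × 9589 = 7451 W
n = 1435 rpm
ω = 2π×1435/60 = 150.3 rad/s
τ = P_out/ω = 7451/150.3 = 49.57 N·m
In lb·ft: 49.57/1.356 = 36.6 lb·ft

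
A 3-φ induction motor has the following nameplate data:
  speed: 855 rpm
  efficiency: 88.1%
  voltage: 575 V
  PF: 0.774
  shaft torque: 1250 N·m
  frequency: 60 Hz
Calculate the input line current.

165 A

ω = 2π×855/60 = 89.54 rad/s; P_out = τω = 1250 × 89.54 = 111925 W
P_in = P_out / η = 111925 / 0.881 = 127043 W
I_L = P_in / (√3·V_L·cosφ) = 127043 / (1.732 × 575 × 0.774) = 165 A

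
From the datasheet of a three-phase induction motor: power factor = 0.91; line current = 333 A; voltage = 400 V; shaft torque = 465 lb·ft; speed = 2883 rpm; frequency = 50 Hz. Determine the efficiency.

τ = 465 lb·ft × 1.356 = 630.5 N·m
ω = 2π × 2883/60 = 301.9 rad/s; P_out = τω = 630.5 × 301.9 = 190348 W
P_in = √3·V_L·I_L·cosφ = 1.732 × 400 × 333 × 0.91 = 209939 W
η = P_out / P_in = 190348 / 209939 = 0.907 = 90.7%

90.7 %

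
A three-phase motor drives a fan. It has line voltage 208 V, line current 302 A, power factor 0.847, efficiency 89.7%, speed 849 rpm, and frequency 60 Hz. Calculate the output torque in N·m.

P_in = √3·V·I·cosφ = 1.732 × 208 × 302 × 0.847 = 92151 W
P_out = η·P_in = 0.897 × 92151 = 82659 W
n = 849 rpm
ω = 2π×849/60 = 88.91 rad/s
τ = P_out/ω = 82659/88.91 = 930 N·m

930 N·m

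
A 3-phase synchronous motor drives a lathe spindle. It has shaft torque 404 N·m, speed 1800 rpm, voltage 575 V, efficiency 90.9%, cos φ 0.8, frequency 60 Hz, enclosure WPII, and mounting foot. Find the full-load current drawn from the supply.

105 A

ω = 2π×1800/60 = 188.5 rad/s; P_out = τω = 404 × 188.5 = 76154 W
P_in = P_out / η = 76154 / 0.909 = 83778 W
I_L = P_in / (√3·V_L·cosφ) = 83778 / (1.732 × 575 × 0.8) = 105 A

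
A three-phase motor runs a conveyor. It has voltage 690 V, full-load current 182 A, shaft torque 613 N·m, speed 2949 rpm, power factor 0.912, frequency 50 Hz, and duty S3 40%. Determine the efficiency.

95.4 %

ω = 2π × 2949/60 = 308.8 rad/s; P_out = τω = 613 × 308.8 = 189294 W
P_in = √3·V_L·I_L·cosφ = 1.732 × 690 × 182 × 0.912 = 198364 W
η = P_out / P_in = 189294 / 198364 = 0.954 = 95.4%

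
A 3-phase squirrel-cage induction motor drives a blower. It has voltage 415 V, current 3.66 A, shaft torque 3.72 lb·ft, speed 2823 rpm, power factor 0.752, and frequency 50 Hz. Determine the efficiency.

75.4 %

τ = 3.72 lb·ft × 1.356 = 5.044 N·m
ω = 2π × 2823/60 = 295.6 rad/s; P_out = τω = 5.044 × 295.6 = 1491 W
P_in = √3·V_L·I_L·cosφ = 1.732 × 415 × 3.66 × 0.752 = 1978 W
η = P_out / P_in = 1491 / 1978 = 0.754 = 75.4%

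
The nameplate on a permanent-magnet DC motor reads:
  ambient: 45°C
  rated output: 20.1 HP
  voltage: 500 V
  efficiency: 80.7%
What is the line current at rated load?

37.2 A

P_out = 20.1 × 746 = 14995 W
P_in = P_out / η = 14995 / 0.807 = 18581 W
I = P_in / V = 18581 / 500 = 37.2 A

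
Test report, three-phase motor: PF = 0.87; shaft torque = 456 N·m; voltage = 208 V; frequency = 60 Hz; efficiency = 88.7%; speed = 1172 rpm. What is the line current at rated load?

201 A

ω = 2π×1172/60 = 122.7 rad/s; P_out = τω = 456 × 122.7 = 55951 W
P_in = P_out / η = 55951 / 0.887 = 63079 W
I_L = P_in / (√3·V_L·cosφ) = 63079 / (1.732 × 208 × 0.87) = 201 A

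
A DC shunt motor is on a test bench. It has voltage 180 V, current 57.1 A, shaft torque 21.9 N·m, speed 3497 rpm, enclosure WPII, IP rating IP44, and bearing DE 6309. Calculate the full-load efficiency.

ω = 2π × 3497/60 = 366.2 rad/s; P_out = τω = 21.9 × 366.2 = 8020 W
P_in = V·I = 180 × 57.1 = 10278 W
η = P_out / P_in = 8020 / 10278 = 0.780 = 78.0%

78.0 %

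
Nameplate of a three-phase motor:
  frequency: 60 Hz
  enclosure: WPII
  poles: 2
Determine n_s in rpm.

n_s = 120f/p = 120×60/2 = 3600 rpm

3600 rpm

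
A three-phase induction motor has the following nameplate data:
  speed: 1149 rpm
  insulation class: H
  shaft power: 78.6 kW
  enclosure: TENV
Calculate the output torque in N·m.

653 N·m

ω = 2π × 1149/60 = 120.3 rad/s
τ = P/ω = 78600/120.3 = 653 N·m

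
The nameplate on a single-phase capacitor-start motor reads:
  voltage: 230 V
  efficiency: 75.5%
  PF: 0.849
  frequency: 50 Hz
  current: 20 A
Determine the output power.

P_in = V·I·cosφ = 230 × 20 × 0.849 = 3905 W
P_out = η·P_in = 0.755 × 3905 = 2948 W

2.95 kW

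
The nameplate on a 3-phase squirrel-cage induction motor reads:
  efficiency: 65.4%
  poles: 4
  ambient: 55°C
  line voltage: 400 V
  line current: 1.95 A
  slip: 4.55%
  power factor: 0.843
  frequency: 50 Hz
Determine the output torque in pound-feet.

P_in = √3·V·I·cosφ = 1.732 × 400 × 1.95 × 0.843 = 1139 W
P_out = η·P_in = 0.654 × 1139 = 745 W
n_s = 120×50/4 = 1500 rpm; n = 1500×(1−0.0455) = 1432 rpm
ω = 2π×1432/60 = 150 rad/s
τ = P_out/ω = 745/150 = 4.967 N·m
In lb·ft: 4.967/1.356 = 3.66 lb·ft

3.66 lb·ft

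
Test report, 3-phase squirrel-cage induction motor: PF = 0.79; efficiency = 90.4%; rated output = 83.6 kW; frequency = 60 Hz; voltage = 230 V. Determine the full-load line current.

294 A

P_out = 83.6 kW = 83600 W
P_in = P_out / η = 83600 / 0.904 = 92478 W
I_L = P_in / (√3·V_L·cosφ) = 92478 / (1.732 × 230 × 0.79) = 294 A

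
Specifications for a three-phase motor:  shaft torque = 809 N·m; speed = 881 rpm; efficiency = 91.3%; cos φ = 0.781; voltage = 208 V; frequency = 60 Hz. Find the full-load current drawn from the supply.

291 A

ω = 2π×881/60 = 92.26 rad/s; P_out = τω = 809 × 92.26 = 74638 W
P_in = P_out / η = 74638 / 0.913 = 81750 W
I_L = P_in / (√3·V_L·cosφ) = 81750 / (1.732 × 208 × 0.781) = 291 A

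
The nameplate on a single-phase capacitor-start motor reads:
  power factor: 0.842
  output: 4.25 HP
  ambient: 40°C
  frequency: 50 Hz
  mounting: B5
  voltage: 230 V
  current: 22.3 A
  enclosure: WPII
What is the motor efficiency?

P_out = 4.25 × 746 = 3171 W
P_in = V·I·cosφ = 230 × 22.3 × 0.842 = 4319 W
η = P_out / P_in = 3171 / 4319 = 0.734 = 73.4%

73.4 %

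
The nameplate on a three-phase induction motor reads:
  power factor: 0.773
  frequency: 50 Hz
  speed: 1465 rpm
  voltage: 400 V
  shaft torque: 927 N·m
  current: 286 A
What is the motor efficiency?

92.8 %

ω = 2π × 1465/60 = 153.4 rad/s; P_out = τω = 927 × 153.4 = 142202 W
P_in = √3·V_L·I_L·cosφ = 1.732 × 400 × 286 × 0.773 = 153163 W
η = P_out / P_in = 142202 / 153163 = 0.928 = 92.8%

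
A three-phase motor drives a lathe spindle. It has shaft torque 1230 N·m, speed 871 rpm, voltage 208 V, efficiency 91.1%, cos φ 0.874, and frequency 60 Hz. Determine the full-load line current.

ω = 2π×871/60 = 91.21 rad/s; P_out = τω = 1230 × 91.21 = 112188 W
P_in = P_out / η = 112188 / 0.911 = 123148 W
I_L = P_in / (√3·V_L·cosφ) = 123148 / (1.732 × 208 × 0.874) = 391 A

391 A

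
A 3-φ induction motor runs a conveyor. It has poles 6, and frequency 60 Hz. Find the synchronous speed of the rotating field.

n_s = 120f/p = 120×60/6 = 1200 rpm

1200 rpm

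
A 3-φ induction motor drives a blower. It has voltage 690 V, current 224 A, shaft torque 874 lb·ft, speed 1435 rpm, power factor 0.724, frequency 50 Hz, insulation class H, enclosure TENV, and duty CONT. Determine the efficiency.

τ = 874 lb·ft × 1.356 = 1185 N·m
ω = 2π × 1435/60 = 150.3 rad/s; P_out = τω = 1185 × 150.3 = 178106 W
P_in = √3·V_L·I_L·cosφ = 1.732 × 690 × 224 × 0.724 = 193813 W
η = P_out / P_in = 178106 / 193813 = 0.919 = 91.9%

91.9 %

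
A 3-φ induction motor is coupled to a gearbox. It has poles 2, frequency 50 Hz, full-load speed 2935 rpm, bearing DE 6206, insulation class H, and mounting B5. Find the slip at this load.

n_s = 120f/p = 120×50/2 = 3000 rpm
s = (n_s − n)/n_s = (3000 − 2935)/3000 = 0.0217

2.17 %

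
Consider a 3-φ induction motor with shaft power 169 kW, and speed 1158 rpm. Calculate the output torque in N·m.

1390 N·m

ω = 2π × 1158/60 = 121.3 rad/s
τ = P/ω = 169000/121.3 = 1390 N·m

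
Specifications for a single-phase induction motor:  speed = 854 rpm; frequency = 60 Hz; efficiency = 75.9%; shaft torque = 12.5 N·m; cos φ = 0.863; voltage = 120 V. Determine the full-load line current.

ω = 2π×854/60 = 89.43 rad/s; P_out = τω = 12.5 × 89.43 = 1118 W
P_in = P_out / η = 1118 / 0.759 = 1473 W
I = P_in / (V·cosφ) = 1473 / (120 × 0.863) = 14.2 A

14.2 A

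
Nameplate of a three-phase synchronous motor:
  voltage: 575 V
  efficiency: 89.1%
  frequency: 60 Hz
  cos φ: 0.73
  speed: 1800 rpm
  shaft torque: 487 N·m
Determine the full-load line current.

142 A

ω = 2π×1800/60 = 188.5 rad/s; P_out = τω = 487 × 188.5 = 91800 W
P_in = P_out / η = 91800 / 0.891 = 103030 W
I_L = P_in / (√3·V_L·cosφ) = 103030 / (1.732 × 575 × 0.73) = 142 A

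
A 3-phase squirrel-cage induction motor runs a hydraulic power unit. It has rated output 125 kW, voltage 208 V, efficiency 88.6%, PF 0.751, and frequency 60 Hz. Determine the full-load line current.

521 A

P_out = 125 kW = 125000 W
P_in = P_out / η = 125000 / 0.886 = 141084 W
I_L = P_in / (√3·V_L·cosφ) = 141084 / (1.732 × 208 × 0.751) = 521 A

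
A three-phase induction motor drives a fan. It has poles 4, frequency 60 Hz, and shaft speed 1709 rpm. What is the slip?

n_s = 120f/p = 120×60/4 = 1800 rpm
s = (n_s − n)/n_s = (1800 − 1709)/1800 = 0.0506

5.1 %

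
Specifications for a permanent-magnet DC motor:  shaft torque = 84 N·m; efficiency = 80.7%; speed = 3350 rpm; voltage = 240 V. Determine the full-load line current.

ω = 2π×3350/60 = 350.8 rad/s; P_out = τω = 84 × 350.8 = 29467 W
P_in = P_out / η = 29467 / 0.807 = 36514 W
I = P_in / V = 36514 / 240 = 152 A

152 A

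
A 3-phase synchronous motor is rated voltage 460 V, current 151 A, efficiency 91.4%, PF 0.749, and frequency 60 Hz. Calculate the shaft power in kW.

82.4 kW

P_in = √3·V·I·cosφ = 1.732 × 460 × 151 × 0.749 = 90108 W
P_out = η·P_in = 0.914 × 90108 = 82359 W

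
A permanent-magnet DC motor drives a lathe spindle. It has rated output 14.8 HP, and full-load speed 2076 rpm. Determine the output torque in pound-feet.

37.5 lb·ft

P_out = 14.8 × 746 = 11041 W
ω = 2π × 2076/60 = 217.4 rad/s
τ = P_out/ω = 11041/217.4 = 50.79 N·m
In lb·ft: 50.79/1.356 = 37.5 lb·ft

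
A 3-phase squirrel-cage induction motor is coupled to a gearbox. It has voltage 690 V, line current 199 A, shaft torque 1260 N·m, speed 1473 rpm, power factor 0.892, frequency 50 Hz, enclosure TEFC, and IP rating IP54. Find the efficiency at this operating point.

ω = 2π × 1473/60 = 154.3 rad/s; P_out = τω = 1260 × 154.3 = 194418 W
P_in = √3·V_L·I_L·cosφ = 1.732 × 690 × 199 × 0.892 = 212136 W
η = P_out / P_in = 194418 / 212136 = 0.916 = 91.6%

91.6 %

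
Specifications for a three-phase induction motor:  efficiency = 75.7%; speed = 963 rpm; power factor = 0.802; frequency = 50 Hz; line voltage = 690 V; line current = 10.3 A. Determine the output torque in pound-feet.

54.7 lb·ft

P_in = √3·V·I·cosφ = 1.732 × 690 × 10.3 × 0.802 = 9872 W
P_out = η·P_in = 0.757 × 9872 = 7473 W
n = 963 rpm
ω = 2π×963/60 = 100.8 rad/s
τ = P_out/ω = 7473/100.8 = 74.14 N·m
In lb·ft: 74.14/1.356 = 54.7 lb·ft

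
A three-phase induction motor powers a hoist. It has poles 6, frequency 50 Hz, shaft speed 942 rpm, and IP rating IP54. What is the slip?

n_s = 120f/p = 120×50/6 = 1000 rpm
s = (n_s − n)/n_s = (1000 − 942)/1000 = 0.0580

5.80 %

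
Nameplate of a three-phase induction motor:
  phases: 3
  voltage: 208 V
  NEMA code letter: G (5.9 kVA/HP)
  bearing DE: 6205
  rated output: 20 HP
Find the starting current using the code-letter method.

328 A

S_LR = 5.9 × 20 = 118 kVA
I_LR = S_LR/(√3·V_L) = 118000/(1.732×208) = 328 A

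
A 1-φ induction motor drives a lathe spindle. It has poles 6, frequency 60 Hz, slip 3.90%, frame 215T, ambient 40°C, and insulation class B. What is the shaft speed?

1153 rpm

n_s = 120f/p = 120×60/6 = 1200 rpm
n = n_s(1 − s) = 1200 × (1 − 0.039) = 1153 rpm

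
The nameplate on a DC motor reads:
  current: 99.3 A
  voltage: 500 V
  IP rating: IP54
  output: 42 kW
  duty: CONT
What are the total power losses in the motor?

7.65 kW

P_in = V·I = 500×99.3 = 49650 W
P_out = 42000 W
Losses = P_in − P_out = 49650 − 42000 = 7650 W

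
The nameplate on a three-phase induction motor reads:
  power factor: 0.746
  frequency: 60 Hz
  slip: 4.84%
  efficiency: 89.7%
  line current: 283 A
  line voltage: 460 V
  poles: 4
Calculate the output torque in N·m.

841 N·m

P_in = √3·V·I·cosφ = 1.732 × 460 × 283 × 0.746 = 168202 W
P_out = η·P_in = 0.897 × 168202 = 150877 W
n_s = 120×60/4 = 1800 rpm; n = 1800×(1−0.0484) = 1713 rpm
ω = 2π×1713/60 = 179.4 rad/s
τ = P_out/ω = 150877/179.4 = 841 N·m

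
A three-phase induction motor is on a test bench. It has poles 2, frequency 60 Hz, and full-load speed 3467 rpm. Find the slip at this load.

3.69 %

n_s = 120f/p = 120×60/2 = 3600 rpm
s = (n_s − n)/n_s = (3600 − 3467)/3600 = 0.0369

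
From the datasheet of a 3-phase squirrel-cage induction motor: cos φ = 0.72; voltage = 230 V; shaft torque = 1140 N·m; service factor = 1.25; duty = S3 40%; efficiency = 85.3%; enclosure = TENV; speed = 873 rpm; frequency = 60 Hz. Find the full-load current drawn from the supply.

426 A

ω = 2π×873/60 = 91.42 rad/s; P_out = τω = 1140 × 91.42 = 104219 W
P_in = P_out / η = 104219 / 0.853 = 122179 W
I_L = P_in / (√3·V_L·cosφ) = 122179 / (1.732 × 230 × 0.72) = 426 A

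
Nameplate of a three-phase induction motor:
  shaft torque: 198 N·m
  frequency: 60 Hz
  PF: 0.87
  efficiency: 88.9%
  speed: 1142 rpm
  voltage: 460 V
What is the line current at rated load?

ω = 2π×1142/60 = 119.6 rad/s; P_out = τω = 198 × 119.6 = 23681 W
P_in = P_out / η = 23681 / 0.889 = 26638 W
I_L = P_in / (√3·V_L·cosφ) = 26638 / (1.732 × 460 × 0.87) = 38.4 A

38.4 A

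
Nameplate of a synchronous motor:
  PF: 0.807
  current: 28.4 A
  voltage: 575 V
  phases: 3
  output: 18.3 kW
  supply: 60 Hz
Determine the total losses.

4530 W

P_in = √3·V·I·cosφ = 1.732×575×28.4×0.807 = 22825 W
P_out = 18300 W
Losses = P_in − P_out = 22825 − 18300 = 4525 W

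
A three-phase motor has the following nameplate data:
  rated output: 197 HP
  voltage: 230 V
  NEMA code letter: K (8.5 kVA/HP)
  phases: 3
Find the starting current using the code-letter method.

S_LR = 8.5 × 197 = 1674.5 kVA
I_LR = S_LR/(√3·V_L) = 1674500/(1.732×230) = 4200 A

4200 A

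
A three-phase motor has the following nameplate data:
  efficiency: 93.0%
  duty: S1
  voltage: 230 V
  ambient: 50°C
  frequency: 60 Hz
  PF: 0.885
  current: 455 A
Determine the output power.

P_in = √3·V·I·cosφ = 1.732 × 230 × 455 × 0.885 = 160410 W
P_out = η·P_in = 0.93 × 160410 = 149181 W

149 kW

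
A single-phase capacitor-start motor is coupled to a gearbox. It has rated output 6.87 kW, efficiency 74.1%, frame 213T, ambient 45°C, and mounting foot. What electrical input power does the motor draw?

9.27 kW

P_out = 6870 W
P_in = P_out/η = 6870/0.741 = 9271 W = 9.27 kW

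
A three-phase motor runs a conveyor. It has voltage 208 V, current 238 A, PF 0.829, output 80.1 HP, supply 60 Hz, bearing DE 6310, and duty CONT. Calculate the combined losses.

P_in = √3·V·I·cosφ = 1.732×208×238×0.829 = 71079 W
P_out = 80.1×746 = 59755 W
Losses = P_in − P_out = 71079 − 59755 = 11324 W

11300 W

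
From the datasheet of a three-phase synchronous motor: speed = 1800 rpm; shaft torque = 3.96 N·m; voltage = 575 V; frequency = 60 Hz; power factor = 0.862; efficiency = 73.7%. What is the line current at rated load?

ω = 2π×1800/60 = 188.5 rad/s; P_out = τω = 3.96 × 188.5 = 746 W
P_in = P_out / η = 746 / 0.737 = 1012 W
I_L = P_in / (√3·V_L·cosφ) = 1012 / (1.732 × 575 × 0.862) = 1.18 A

1.18 A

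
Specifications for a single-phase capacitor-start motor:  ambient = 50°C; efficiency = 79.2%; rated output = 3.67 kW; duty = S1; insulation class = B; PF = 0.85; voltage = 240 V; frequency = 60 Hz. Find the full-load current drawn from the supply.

P_out = 3.67 kW = 3670 W
P_in = P_out / η = 3670 / 0.792 = 4634 W
I = P_in / (V·cosφ) = 4634 / (240 × 0.85) = 22.7 A

22.7 A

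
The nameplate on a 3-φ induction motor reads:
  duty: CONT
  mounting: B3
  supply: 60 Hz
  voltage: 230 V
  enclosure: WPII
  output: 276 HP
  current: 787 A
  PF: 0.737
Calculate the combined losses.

25200 W

P_in = √3·V·I·cosφ = 1.732×230×787×0.737 = 231056 W
P_out = 276×746 = 205896 W
Losses = P_in − P_out = 231056 − 205896 = 25160 W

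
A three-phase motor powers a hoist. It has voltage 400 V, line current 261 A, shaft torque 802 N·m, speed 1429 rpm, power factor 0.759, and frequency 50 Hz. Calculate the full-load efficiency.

ω = 2π × 1429/60 = 149.6 rad/s; P_out = τω = 802 × 149.6 = 119979 W
P_in = √3·V_L·I_L·cosφ = 1.732 × 400 × 261 × 0.759 = 137243 W
η = P_out / P_in = 119979 / 137243 = 0.874 = 87.4%

87.4 %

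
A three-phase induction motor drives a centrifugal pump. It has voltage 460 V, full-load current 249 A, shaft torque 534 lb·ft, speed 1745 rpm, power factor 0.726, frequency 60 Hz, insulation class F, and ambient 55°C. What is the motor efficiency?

τ = 534 lb·ft × 1.356 = 724.1 N·m
ω = 2π × 1745/60 = 182.7 rad/s; P_out = τω = 724.1 × 182.7 = 132293 W
P_in = √3·V_L·I_L·cosφ = 1.732 × 460 × 249 × 0.726 = 144026 W
η = P_out / P_in = 132293 / 144026 = 0.919 = 91.9%

91.9 %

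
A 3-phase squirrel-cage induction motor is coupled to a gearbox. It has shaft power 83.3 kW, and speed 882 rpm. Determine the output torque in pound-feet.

665 lb·ft

ω = 2π × 882/60 = 92.36 rad/s
τ = P/ω = 83300/92.36 = 901.9 N·m
In lb·ft: 901.9/1.356 = 665 lb·ft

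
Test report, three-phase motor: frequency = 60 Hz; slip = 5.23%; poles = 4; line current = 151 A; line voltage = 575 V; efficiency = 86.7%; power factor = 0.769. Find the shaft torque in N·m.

561 N·m

P_in = √3·V·I·cosφ = 1.732 × 575 × 151 × 0.769 = 115643 W
P_out = η·P_in = 0.867 × 115643 = 100262 W
n_s = 120×60/4 = 1800 rpm; n = 1800×(1−0.0523) = 1706 rpm
ω = 2π×1706/60 = 178.7 rad/s
τ = P_out/ω = 100262/178.7 = 561 N·m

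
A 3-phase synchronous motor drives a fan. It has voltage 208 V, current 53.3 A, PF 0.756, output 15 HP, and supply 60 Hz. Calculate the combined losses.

3330 W

P_in = √3·V·I·cosφ = 1.732×208×53.3×0.756 = 14516 W
P_out = 15×746 = 11190 W
Losses = P_in − P_out = 14516 − 11190 = 3326 W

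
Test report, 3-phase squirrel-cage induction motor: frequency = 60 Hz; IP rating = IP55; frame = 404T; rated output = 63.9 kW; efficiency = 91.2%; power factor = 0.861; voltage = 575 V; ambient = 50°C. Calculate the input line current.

P_out = 63.9 kW = 63900 W
P_in = P_out / η = 63900 / 0.912 = 70066 W
I_L = P_in / (√3·V_L·cosφ) = 70066 / (1.732 × 575 × 0.861) = 81.7 A

81.7 A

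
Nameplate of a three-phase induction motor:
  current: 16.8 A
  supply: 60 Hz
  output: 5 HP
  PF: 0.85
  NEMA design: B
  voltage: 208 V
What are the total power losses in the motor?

1.41 kW

P_in = √3·V·I·cosφ = 1.732×208×16.8×0.85 = 5144 W
P_out = 5×746 = 3730 W
Losses = P_in − P_out = 5144 − 3730 = 1414 W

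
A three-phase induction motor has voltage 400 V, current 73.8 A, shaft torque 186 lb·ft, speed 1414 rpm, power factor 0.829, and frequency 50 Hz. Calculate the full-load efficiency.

88.1 %

τ = 186 lb·ft × 1.356 = 252.2 N·m
ω = 2π × 1414/60 = 148.1 rad/s; P_out = τω = 252.2 × 148.1 = 37351 W
P_in = √3·V_L·I_L·cosφ = 1.732 × 400 × 73.8 × 0.829 = 42386 W
η = P_out / P_in = 37351 / 42386 = 0.881 = 88.1%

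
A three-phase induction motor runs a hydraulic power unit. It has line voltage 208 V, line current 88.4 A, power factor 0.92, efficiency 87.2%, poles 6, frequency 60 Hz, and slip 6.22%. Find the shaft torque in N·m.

217 N·m

P_in = √3·V·I·cosφ = 1.732 × 208 × 88.4 × 0.92 = 29299 W
P_out = η·P_in = 0.872 × 29299 = 25549 W
n_s = 120×60/6 = 1200 rpm; n = 1200×(1−0.0622) = 1125 rpm
ω = 2π×1125/60 = 117.8 rad/s
τ = P_out/ω = 25549/117.8 = 217 N·m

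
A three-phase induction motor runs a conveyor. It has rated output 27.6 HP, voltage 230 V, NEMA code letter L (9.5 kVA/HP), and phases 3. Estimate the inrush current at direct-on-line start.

S_LR = 9.5 × 27.6 = 262.2 kVA
I_LR = S_LR/(√3·V_L) = 262200/(1.732×230) = 658 A

658 A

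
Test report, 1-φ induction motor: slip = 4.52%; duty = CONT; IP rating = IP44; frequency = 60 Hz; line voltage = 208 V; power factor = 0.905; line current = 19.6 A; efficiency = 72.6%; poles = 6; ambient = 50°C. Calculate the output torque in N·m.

P_in = V·I·cosφ = 208 × 19.6 × 0.905 = 3690 W
P_out = η·P_in = 0.726 × 3690 = 2679 W
n_s = 120×60/6 = 1200 rpm; n = 1200×(1−0.0452) = 1146 rpm
ω = 2π×1146/60 = 120 rad/s
τ = P_out/ω = 2679/120 = 22.3 N·m

22.3 N·m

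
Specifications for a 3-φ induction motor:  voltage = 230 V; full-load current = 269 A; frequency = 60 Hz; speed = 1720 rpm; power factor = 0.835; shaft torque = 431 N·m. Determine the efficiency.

ω = 2π × 1720/60 = 180.1 rad/s; P_out = τω = 431 × 180.1 = 77623 W
P_in = √3·V_L·I_L·cosφ = 1.732 × 230 × 269 × 0.835 = 89478 W
η = P_out / P_in = 77623 / 89478 = 0.868 = 86.8%

86.8 %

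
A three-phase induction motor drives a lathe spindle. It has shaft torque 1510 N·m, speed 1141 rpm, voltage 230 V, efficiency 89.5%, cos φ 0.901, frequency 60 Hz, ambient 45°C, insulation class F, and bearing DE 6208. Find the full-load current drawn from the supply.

562 A

ω = 2π×1141/60 = 119.5 rad/s; P_out = τω = 1510 × 119.5 = 180445 W
P_in = P_out / η = 180445 / 0.895 = 201615 W
I_L = P_in / (√3·V_L·cosφ) = 201615 / (1.732 × 230 × 0.901) = 562 A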